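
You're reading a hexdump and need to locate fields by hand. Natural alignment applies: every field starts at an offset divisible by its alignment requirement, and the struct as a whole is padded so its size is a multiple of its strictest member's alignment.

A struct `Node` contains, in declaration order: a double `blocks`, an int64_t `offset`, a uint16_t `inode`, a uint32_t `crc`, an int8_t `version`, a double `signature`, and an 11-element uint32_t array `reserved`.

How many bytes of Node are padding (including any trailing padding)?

blocks at 0 (size 8, align 8) → ends 8
offset at 8 (size 8, align 8) → ends 16
inode at 16 (size 2, align 2) → ends 18
pad 2 to align 4 for crc
crc at 20 (size 4, align 4) → ends 24
version at 24 (size 1, align 1) → ends 25
pad 7 to align 8 for signature
signature at 32 (size 8, align 8) → ends 40
reserved at 40 (size 44, align 4) → ends 84
tail pad 4 to reach multiple of 8
total 88 bytes, alignment 8
data bytes 75, size 88 → padding 13

13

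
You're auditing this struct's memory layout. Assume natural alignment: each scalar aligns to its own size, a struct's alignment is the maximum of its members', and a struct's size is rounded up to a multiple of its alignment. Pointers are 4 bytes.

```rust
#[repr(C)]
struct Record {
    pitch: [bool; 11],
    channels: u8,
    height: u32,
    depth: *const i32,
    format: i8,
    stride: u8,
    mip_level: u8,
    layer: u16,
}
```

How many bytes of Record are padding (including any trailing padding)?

@0: pitch [11B, align 1] → 11
@11: channels [1B, align 1] → 12
@12: height [4B, align 4] → 16
@16: depth [4B, align 4] → 20
@20: format [1B, align 1] → 21
@21: stride [1B, align 1] → 22
@22: mip_level [1B, align 1] → 23
+1 pad (align 2)
@24: layer [2B, align 2] → 26
+2 tail pad (align 4)
size 28, align 4
data bytes 25, size 28 → padding 3

3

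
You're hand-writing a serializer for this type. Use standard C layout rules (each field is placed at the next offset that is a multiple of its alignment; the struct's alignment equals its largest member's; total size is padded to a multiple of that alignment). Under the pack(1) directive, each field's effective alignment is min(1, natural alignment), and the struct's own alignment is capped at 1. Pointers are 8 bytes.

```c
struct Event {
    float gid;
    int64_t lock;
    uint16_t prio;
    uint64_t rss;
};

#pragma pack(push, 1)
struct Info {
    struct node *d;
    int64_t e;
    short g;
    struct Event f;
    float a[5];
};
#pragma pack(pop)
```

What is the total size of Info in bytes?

70 bytes

Event: @0: gid [4B, align 4] → 4; +4 pad (align 8); @8: lock [8B, align 8] → 16; @16: prio [2B, align 2] → 18; +6 pad (align 8); @24: rss [8B, align 8] → 32; size 32, align 8
@0: d [8B, align 1] → 8
@8: e [8B, align 1] → 16
@16: g [2B, align 1] → 18
@18: f [32B, align 1] → 50
@50: a [20B, align 1] → 70
size 70, align 1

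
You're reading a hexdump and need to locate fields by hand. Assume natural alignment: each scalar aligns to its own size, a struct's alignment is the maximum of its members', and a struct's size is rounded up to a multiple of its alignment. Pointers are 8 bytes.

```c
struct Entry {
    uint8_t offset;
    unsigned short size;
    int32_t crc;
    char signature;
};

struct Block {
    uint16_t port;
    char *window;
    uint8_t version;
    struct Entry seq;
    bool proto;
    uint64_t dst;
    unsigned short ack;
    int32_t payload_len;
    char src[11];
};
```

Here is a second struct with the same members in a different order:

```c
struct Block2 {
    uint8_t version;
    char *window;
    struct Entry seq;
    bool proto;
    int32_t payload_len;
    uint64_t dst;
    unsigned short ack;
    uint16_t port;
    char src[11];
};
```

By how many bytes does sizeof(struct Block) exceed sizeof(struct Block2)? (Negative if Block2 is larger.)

8

Entry: @0: offset [1B, align 1] → 1; +1 pad (align 2); @2: size [2B, align 2] → 4; @4: crc [4B, align 4] → 8; @8: signature [1B, align 1] → 9; +3 tail pad (align 4); size 12, align 4
@0: port [2B, align 2] → 2
+6 pad (align 8)
@8: window [8B, align 8] → 16
@16: version [1B, align 1] → 17
+3 pad (align 4)
@20: seq [12B, align 4] → 32
@32: proto [1B, align 1] → 33
+7 pad (align 8)
@40: dst [8B, align 8] → 48
@48: ack [2B, align 2] → 50
+2 pad (align 4)
@52: payload_len [4B, align 4] → 56
@56: src [11B, align 1] → 67
+5 tail pad (align 8)
size 72, align 8
— Block2 —
@0: version [1B, align 1] → 1
+7 pad (align 8)
@8: window [8B, align 8] → 16
@16: seq [12B, align 4] → 28
@28: proto [1B, align 1] → 29
+3 pad (align 4)
@32: payload_len [4B, align 4] → 36
+4 pad (align 8)
@40: dst [8B, align 8] → 48
@48: ack [2B, align 2] → 50
@50: port [2B, align 2] → 52
@52: src [11B, align 1] → 63
+1 tail pad (align 8)
size 64, align 8
72 − 64 = 8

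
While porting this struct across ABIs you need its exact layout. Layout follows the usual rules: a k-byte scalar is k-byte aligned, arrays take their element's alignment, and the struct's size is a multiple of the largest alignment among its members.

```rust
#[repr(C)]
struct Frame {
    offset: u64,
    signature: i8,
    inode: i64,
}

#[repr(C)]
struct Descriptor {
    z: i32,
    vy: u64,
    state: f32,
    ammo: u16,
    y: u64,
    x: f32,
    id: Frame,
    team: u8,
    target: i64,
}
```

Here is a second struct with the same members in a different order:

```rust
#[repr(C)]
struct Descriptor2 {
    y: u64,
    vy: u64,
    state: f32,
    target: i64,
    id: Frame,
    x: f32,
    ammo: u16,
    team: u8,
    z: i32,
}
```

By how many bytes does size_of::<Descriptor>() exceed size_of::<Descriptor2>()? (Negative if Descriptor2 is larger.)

8

Frame: offset at 0 (size 8, align 8) → ends 8; signature at 8 (size 1, align 1) → ends 9; pad 7 to align 8 for inode; inode at 16 (size 8, align 8) → ends 24; total 24 bytes, alignment 8
z at 0 (size 4, align 4) → ends 4
pad 4 to align 8 for vy
vy at 8 (size 8, align 8) → ends 16
state at 16 (size 4, align 4) → ends 20
ammo at 20 (size 2, align 2) → ends 22
pad 2 to align 8 for y
y at 24 (size 8, align 8) → ends 32
x at 32 (size 4, align 4) → ends 36
pad 4 to align 8 for id
id at 40 (size 24, align 8) → ends 64
team at 64 (size 1, align 1) → ends 65
pad 7 to align 8 for target
target at 72 (size 8, align 8) → ends 80
total 80 bytes, alignment 8
— Descriptor2 —
y at 0 (size 8, align 8) → ends 8
vy at 8 (size 8, align 8) → ends 16
state at 16 (size 4, align 4) → ends 20
pad 4 to align 8 for target
target at 24 (size 8, align 8) → ends 32
id at 32 (size 24, align 8) → ends 56
x at 56 (size 4, align 4) → ends 60
ammo at 60 (size 2, align 2) → ends 62
team at 62 (size 1, align 1) → ends 63
pad 1 to align 4 for z
z at 64 (size 4, align 4) → ends 68
tail pad 4 to reach multiple of 8
total 72 bytes, alignment 8
80 − 72 = 8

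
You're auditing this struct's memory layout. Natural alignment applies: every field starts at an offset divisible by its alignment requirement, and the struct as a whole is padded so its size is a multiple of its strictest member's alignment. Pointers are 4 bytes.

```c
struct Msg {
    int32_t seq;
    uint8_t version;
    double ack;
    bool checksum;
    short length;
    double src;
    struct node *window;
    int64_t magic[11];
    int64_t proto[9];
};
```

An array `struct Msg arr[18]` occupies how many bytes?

3600

0..4  seq  (4B, 4-aligned)
4..5  version  (1B, 1-aligned)
5..8  -- padding (3B)
8..16  ack  (8B, 8-aligned)
16..17  checksum  (1B, 1-aligned)
17..18  -- padding (1B)
18..20  length  (2B, 2-aligned)
20..24  -- padding (4B)
24..32  src  (8B, 8-aligned)
32..36  window  (4B, 4-aligned)
36..40  -- padding (4B)
40..128  magic  (88B, 8-aligned)
128..200  proto  (72B, 8-aligned)
sizeof = 200, alignof = 8
array of 18: 18 × 200 = 3600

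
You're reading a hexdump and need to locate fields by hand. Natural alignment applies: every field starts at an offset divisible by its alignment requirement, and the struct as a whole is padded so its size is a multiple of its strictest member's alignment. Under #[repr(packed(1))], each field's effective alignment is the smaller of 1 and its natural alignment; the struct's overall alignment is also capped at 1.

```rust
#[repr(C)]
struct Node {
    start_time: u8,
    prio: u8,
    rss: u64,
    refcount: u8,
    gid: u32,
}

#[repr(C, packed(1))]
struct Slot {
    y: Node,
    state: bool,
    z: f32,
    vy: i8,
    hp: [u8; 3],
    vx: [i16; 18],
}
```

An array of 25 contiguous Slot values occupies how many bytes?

1725

Node: 0..1  start_time  (1B, 1-aligned); 1..2  prio  (1B, 1-aligned); 2..8  -- padding (6B); 8..16  rss  (8B, 8-aligned); 16..17  refcount  (1B, 1-aligned); 17..20  -- padding (3B); 20..24  gid  (4B, 4-aligned); sizeof = 24, alignof = 8
0..24  y  (24B, 1-aligned)
24..25  state  (1B, 1-aligned)
25..29  z  (4B, 1-aligned)
29..30  vy  (1B, 1-aligned)
30..33  hp  (3B, 1-aligned)
33..69  vx  (36B, 1-aligned)
sizeof = 69, alignof = 1
array of 25: 25 × 69 = 1725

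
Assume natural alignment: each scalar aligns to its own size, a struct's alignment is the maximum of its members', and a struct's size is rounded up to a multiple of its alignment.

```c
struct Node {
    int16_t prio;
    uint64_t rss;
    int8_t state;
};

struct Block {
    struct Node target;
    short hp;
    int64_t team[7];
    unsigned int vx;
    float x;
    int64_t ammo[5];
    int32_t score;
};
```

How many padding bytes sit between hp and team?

Node: prio at 0 (size 2, align 2) → ends 2; pad 6 to align 8 for rss; rss at 8 (size 8, align 8) → ends 16; state at 16 (size 1, align 1) → ends 17; tail pad 7 to reach multiple of 8; total 24 bytes, alignment 8
target at 0 (size 24, align 8) → ends 24
hp at 24 (size 2, align 2) → ends 26
pad 6 to align 8 for team
team at 32 (size 56, align 8) → ends 88

6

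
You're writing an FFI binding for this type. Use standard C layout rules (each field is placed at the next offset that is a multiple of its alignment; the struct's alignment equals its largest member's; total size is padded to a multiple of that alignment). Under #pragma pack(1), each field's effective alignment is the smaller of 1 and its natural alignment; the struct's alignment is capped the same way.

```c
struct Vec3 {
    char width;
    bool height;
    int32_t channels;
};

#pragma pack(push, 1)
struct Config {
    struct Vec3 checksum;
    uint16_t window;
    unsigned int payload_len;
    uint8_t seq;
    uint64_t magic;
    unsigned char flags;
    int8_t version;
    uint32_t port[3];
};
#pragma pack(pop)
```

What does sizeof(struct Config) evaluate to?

37 bytes

Vec3: @0: width [1B, align 1] → 1; @1: height [1B, align 1] → 2; +2 pad (align 4); @4: channels [4B, align 4] → 8; size 8, align 4
@0: checksum [8B, align 1] → 8
@8: window [2B, align 1] → 10
@10: payload_len [4B, align 1] → 14
@14: seq [1B, align 1] → 15
@15: magic [8B, align 1] → 23
@23: flags [1B, align 1] → 24
@24: version [1B, align 1] → 25
@25: port [12B, align 1] → 37
size 37, align 1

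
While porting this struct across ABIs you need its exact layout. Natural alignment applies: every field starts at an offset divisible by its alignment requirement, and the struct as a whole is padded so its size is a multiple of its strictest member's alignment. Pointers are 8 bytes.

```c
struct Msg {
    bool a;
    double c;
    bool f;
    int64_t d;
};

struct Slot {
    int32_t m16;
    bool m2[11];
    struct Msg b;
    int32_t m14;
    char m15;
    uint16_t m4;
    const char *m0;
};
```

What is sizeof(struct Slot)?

Msg: a at 0 (size 1, align 1) → ends 1; pad 7 to align 8 for c; c at 8 (size 8, align 8) → ends 16; f at 16 (size 1, align 1) → ends 17; pad 7 to align 8 for d; d at 24 (size 8, align 8) → ends 32; total 32 bytes, alignment 8
m16 at 0 (size 4, align 4) → ends 4
m2 at 4 (size 11, align 1) → ends 15
pad 1 to align 8 for b
b at 16 (size 32, align 8) → ends 48
m14 at 48 (size 4, align 4) → ends 52
m15 at 52 (size 1, align 1) → ends 53
pad 1 to align 2 for m4
m4 at 54 (size 2, align 2) → ends 56
m0 at 56 (size 8, align 8) → ends 64
total 64 bytes, alignment 8

64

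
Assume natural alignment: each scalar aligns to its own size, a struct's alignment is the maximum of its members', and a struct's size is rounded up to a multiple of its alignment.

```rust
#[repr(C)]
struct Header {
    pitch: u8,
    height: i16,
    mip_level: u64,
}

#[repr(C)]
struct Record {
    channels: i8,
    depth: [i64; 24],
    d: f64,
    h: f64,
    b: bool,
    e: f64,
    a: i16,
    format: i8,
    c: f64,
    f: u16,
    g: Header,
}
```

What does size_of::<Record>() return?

Header: @0: pitch [1B, align 1] → 1; +1 pad (align 2); @2: height [2B, align 2] → 4; +4 pad (align 8); @8: mip_level [8B, align 8] → 16; size 16, align 8
@0: channels [1B, align 1] → 1
+7 pad (align 8)
@8: depth [192B, align 8] → 200
@200: d [8B, align 8] → 208
@208: h [8B, align 8] → 216
@216: b [1B, align 1] → 217
+7 pad (align 8)
@224: e [8B, align 8] → 232
@232: a [2B, align 2] → 234
@234: format [1B, align 1] → 235
+5 pad (align 8)
@240: c [8B, align 8] → 248
@248: f [2B, align 2] → 250
+6 pad (align 8)
@256: g [16B, align 8] → 272
size 272, align 8

272 bytes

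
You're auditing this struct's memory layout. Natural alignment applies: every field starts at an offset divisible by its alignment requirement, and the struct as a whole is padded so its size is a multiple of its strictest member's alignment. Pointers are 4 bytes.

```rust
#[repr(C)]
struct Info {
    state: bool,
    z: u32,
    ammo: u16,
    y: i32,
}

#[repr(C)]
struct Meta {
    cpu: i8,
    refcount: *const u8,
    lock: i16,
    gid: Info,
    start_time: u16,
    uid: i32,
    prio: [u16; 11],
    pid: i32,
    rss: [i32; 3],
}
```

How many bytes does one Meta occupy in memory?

76 bytes

Info: state at 0 (size 1, align 1) → ends 1; pad 3 to align 4 for z; z at 4 (size 4, align 4) → ends 8; ammo at 8 (size 2, align 2) → ends 10; pad 2 to align 4 for y; y at 12 (size 4, align 4) → ends 16; total 16 bytes, alignment 4
cpu at 0 (size 1, align 1) → ends 1
pad 3 to align 4 for refcount
refcount at 4 (size 4, align 4) → ends 8
lock at 8 (size 2, align 2) → ends 10
pad 2 to align 4 for gid
gid at 12 (size 16, align 4) → ends 28
start_time at 28 (size 2, align 2) → ends 30
pad 2 to align 4 for uid
uid at 32 (size 4, align 4) → ends 36
prio at 36 (size 22, align 2) → ends 58
pad 2 to align 4 for pid
pid at 60 (size 4, align 4) → ends 64
rss at 64 (size 12, align 4) → ends 76
total 76 bytes, alignment 4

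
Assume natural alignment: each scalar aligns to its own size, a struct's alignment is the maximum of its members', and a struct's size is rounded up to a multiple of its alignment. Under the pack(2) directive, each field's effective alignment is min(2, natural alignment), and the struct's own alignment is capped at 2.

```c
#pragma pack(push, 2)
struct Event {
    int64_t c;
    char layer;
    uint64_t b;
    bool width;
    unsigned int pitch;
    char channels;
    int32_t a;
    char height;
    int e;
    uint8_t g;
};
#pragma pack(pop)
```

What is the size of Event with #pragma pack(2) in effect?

c at 0 (size 8, align 2) → ends 8
layer at 8 (size 1, align 1) → ends 9
pad 1 to align 2 for b
b at 10 (size 8, align 2) → ends 18
width at 18 (size 1, align 1) → ends 19
pad 1 to align 2 for pitch
pitch at 20 (size 4, align 2) → ends 24
channels at 24 (size 1, align 1) → ends 25
pad 1 to align 2 for a
a at 26 (size 4, align 2) → ends 30
height at 30 (size 1, align 1) → ends 31
pad 1 to align 2 for e
e at 32 (size 4, align 2) → ends 36
g at 36 (size 1, align 1) → ends 37
tail pad 1 to reach multiple of 2
total 38 bytes, alignment 2

38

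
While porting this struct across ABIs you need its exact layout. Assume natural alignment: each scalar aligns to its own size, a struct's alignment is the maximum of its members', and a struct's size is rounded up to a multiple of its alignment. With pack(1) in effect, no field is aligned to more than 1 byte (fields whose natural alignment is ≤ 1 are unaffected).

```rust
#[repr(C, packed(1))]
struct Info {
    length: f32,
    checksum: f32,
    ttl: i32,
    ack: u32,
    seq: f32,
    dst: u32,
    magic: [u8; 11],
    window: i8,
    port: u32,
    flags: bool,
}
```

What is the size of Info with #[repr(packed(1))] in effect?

length at 0 (size 4, align 1) → ends 4
checksum at 4 (size 4, align 1) → ends 8
ttl at 8 (size 4, align 1) → ends 12
ack at 12 (size 4, align 1) → ends 16
seq at 16 (size 4, align 1) → ends 20
dst at 20 (size 4, align 1) → ends 24
magic at 24 (size 11, align 1) → ends 35
window at 35 (size 1, align 1) → ends 36
port at 36 (size 4, align 1) → ends 40
flags at 40 (size 1, align 1) → ends 41
total 41 bytes, alignment 1

41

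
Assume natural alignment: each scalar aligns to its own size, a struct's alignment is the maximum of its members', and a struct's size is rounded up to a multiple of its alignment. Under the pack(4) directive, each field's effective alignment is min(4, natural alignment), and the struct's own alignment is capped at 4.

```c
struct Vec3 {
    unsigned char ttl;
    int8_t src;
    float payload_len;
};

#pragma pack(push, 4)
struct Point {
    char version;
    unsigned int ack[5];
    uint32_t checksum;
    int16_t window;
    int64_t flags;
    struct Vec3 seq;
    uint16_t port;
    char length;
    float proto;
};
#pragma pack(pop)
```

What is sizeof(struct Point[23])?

1288

Vec3: @0: ttl [1B, align 1] → 1; @1: src [1B, align 1] → 2; +2 pad (align 4); @4: payload_len [4B, align 4] → 8; size 8, align 4
@0: version [1B, align 1] → 1
+3 pad (align 4)
@4: ack [20B, align 4] → 24
@24: checksum [4B, align 4] → 28
@28: window [2B, align 2] → 30
+2 pad (align 4)
@32: flags [8B, align 4] → 40
@40: seq [8B, align 4] → 48
@48: port [2B, align 2] → 50
@50: length [1B, align 1] → 51
+1 pad (align 4)
@52: proto [4B, align 4] → 56
size 56, align 4
array of 23: 23 × 56 = 1288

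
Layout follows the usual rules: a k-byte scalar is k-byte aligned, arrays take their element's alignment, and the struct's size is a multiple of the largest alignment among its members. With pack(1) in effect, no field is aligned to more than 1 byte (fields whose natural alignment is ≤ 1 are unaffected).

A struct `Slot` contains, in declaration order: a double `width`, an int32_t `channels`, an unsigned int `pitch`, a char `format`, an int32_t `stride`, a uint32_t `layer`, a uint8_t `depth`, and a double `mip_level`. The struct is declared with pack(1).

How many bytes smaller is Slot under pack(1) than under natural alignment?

6

natural layout:
  @0: width [8B, align 8] → 8
  @8: channels [4B, align 4] → 12
  @12: pitch [4B, align 4] → 16
  @16: format [1B, align 1] → 17
  +3 pad (align 4)
  @20: stride [4B, align 4] → 24
  @24: layer [4B, align 4] → 28
  @28: depth [1B, align 1] → 29
  +3 pad (align 8)
  @32: mip_level [8B, align 8] → 40
  size 40, align 8
packed(1) layout:
  @0: width [8B, align 1] → 8
  @8: channels [4B, align 1] → 12
  @12: pitch [4B, align 1] → 16
  @16: format [1B, align 1] → 17
  @17: stride [4B, align 1] → 21
  @21: layer [4B, align 1] → 25
  @25: depth [1B, align 1] → 26
  @26: mip_level [8B, align 1] → 34
  size 34, align 1
40 − 34 = 6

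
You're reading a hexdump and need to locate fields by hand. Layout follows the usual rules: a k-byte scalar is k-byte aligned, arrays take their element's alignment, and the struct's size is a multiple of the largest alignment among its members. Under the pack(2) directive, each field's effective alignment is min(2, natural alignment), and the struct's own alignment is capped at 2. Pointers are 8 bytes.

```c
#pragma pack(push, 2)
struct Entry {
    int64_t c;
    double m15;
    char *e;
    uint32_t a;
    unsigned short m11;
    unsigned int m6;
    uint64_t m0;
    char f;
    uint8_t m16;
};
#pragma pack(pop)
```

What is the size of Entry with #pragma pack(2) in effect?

44

@0: c [8B, align 2] → 8
@8: m15 [8B, align 2] → 16
@16: e [8B, align 2] → 24
@24: a [4B, align 2] → 28
@28: m11 [2B, align 2] → 30
@30: m6 [4B, align 2] → 34
@34: m0 [8B, align 2] → 42
@42: f [1B, align 1] → 43
@43: m16 [1B, align 1] → 44
size 44, align 2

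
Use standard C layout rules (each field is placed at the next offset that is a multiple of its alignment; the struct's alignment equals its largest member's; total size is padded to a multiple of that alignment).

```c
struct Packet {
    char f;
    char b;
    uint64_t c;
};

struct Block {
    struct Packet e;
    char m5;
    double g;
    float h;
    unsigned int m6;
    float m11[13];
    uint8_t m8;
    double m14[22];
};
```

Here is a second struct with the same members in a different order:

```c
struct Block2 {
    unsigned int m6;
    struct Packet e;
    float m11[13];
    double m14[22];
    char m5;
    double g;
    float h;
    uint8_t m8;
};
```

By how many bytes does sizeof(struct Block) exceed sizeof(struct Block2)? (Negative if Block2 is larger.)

-8

Packet: f at 0 (size 1, align 1) → ends 1; b at 1 (size 1, align 1) → ends 2; pad 6 to align 8 for c; c at 8 (size 8, align 8) → ends 16; total 16 bytes, alignment 8
e at 0 (size 16, align 8) → ends 16
m5 at 16 (size 1, align 1) → ends 17
pad 7 to align 8 for g
g at 24 (size 8, align 8) → ends 32
h at 32 (size 4, align 4) → ends 36
m6 at 36 (size 4, align 4) → ends 40
m11 at 40 (size 52, align 4) → ends 92
m8 at 92 (size 1, align 1) → ends 93
pad 3 to align 8 for m14
m14 at 96 (size 176, align 8) → ends 272
total 272 bytes, alignment 8
— Block2 —
m6 at 0 (size 4, align 4) → ends 4
pad 4 to align 8 for e
e at 8 (size 16, align 8) → ends 24
m11 at 24 (size 52, align 4) → ends 76
pad 4 to align 8 for m14
m14 at 80 (size 176, align 8) → ends 256
m5 at 256 (size 1, align 1) → ends 257
pad 7 to align 8 for g
g at 264 (size 8, align 8) → ends 272
h at 272 (size 4, align 4) → ends 276
m8 at 276 (size 1, align 1) → ends 277
tail pad 3 to reach multiple of 8
total 280 bytes, alignment 8
272 − 280 = -8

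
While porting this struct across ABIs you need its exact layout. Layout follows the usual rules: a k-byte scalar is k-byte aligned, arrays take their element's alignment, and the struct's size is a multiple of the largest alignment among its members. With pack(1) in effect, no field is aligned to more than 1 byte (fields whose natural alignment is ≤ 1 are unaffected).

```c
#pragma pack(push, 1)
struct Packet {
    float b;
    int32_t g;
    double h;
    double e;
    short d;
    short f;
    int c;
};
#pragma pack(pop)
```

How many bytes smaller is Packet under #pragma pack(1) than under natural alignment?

0

natural layout:
  0..4  b  (4B, 4-aligned)
  4..8  g  (4B, 4-aligned)
  8..16  h  (8B, 8-aligned)
  16..24  e  (8B, 8-aligned)
  24..26  d  (2B, 2-aligned)
  26..28  f  (2B, 2-aligned)
  28..32  c  (4B, 4-aligned)
  sizeof = 32, alignof = 8
packed(1) layout:
  0..4  b  (4B, 1-aligned)
  4..8  g  (4B, 1-aligned)
  8..16  h  (8B, 1-aligned)
  16..24  e  (8B, 1-aligned)
  24..26  d  (2B, 1-aligned)
  26..28  f  (2B, 1-aligned)
  28..32  c  (4B, 1-aligned)
  sizeof = 32, alignof = 1
32 − 32 = 0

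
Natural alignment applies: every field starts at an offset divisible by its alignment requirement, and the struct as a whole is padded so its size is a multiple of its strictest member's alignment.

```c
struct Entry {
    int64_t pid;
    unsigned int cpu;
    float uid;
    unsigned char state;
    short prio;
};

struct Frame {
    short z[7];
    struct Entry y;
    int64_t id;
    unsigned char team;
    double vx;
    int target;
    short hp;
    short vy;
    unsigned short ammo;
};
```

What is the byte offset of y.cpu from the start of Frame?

24

Entry: pid at 0 (size 8, align 8) → ends 8; cpu at 8 (size 4, align 4) → ends 12; uid at 12 (size 4, align 4) → ends 16; state at 16 (size 1, align 1) → ends 17; pad 1 to align 2 for prio; prio at 18 (size 2, align 2) → ends 20; tail pad 4 to reach multiple of 8; total 24 bytes, alignment 8
z at 0 (size 14, align 2) → ends 14
pad 2 to align 8 for y
y at 16 (size 24, align 8) → ends 40
within Entry: cpu at 8
16 + 8 = 24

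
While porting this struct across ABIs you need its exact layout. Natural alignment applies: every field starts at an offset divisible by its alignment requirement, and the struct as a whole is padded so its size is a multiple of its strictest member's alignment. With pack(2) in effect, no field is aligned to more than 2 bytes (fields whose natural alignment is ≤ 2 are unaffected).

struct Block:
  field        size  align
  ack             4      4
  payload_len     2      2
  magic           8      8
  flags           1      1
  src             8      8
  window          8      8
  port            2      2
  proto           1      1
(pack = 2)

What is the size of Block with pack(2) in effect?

@0: ack [4B, align 2] → 4
@4: payload_len [2B, align 2] → 6
@6: magic [8B, align 2] → 14
@14: flags [1B, align 1] → 15
+1 pad (align 2)
@16: src [8B, align 2] → 24
@24: window [8B, align 2] → 32
@32: port [2B, align 2] → 34
@34: proto [1B, align 1] → 35
+1 tail pad (align 2)
size 36, align 2

36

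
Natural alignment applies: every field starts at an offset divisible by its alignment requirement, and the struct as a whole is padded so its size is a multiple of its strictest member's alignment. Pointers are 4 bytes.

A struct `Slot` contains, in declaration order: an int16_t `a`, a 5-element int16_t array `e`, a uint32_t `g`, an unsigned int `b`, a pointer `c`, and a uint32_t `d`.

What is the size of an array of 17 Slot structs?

476

@0: a [2B, align 2] → 2
@2: e [10B, align 2] → 12
@12: g [4B, align 4] → 16
@16: b [4B, align 4] → 20
@20: c [4B, align 4] → 24
@24: d [4B, align 4] → 28
size 28, align 4
array of 17: 17 × 28 = 476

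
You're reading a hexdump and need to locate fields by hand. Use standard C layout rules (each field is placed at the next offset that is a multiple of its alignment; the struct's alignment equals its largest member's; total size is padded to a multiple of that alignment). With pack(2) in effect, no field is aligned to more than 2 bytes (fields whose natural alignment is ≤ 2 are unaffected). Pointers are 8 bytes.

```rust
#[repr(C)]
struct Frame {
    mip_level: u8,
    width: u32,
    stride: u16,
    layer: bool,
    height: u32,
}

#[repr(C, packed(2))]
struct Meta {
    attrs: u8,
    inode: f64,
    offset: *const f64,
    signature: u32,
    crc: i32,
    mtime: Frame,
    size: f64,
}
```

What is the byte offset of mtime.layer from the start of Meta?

36

Frame: mip_level at 0 (size 1, align 1) → ends 1; pad 3 to align 4 for width; width at 4 (size 4, align 4) → ends 8; stride at 8 (size 2, align 2) → ends 10; layer at 10 (size 1, align 1) → ends 11; pad 1 to align 4 for height; height at 12 (size 4, align 4) → ends 16; total 16 bytes, alignment 4
attrs at 0 (size 1, align 1) → ends 1
pad 1 to align 2 for inode
inode at 2 (size 8, align 2) → ends 10
offset at 10 (size 8, align 2) → ends 18
signature at 18 (size 4, align 2) → ends 22
crc at 22 (size 4, align 2) → ends 26
mtime at 26 (size 16, align 2) → ends 42
within Frame: layer at 10
26 + 10 = 36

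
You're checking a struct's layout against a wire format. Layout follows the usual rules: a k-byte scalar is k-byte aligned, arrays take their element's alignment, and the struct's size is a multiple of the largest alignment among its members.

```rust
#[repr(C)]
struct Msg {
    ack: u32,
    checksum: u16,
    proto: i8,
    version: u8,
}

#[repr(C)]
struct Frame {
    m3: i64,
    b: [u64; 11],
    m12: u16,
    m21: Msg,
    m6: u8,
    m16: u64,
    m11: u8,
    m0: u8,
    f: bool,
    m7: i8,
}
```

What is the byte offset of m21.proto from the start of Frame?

106

Msg: ack at 0 (size 4, align 4) → ends 4; checksum at 4 (size 2, align 2) → ends 6; proto at 6 (size 1, align 1) → ends 7; version at 7 (size 1, align 1) → ends 8; total 8 bytes, alignment 4
m3 at 0 (size 8, align 8) → ends 8
b at 8 (size 88, align 8) → ends 96
m12 at 96 (size 2, align 2) → ends 98
pad 2 to align 4 for m21
m21 at 100 (size 8, align 4) → ends 108
within Msg: proto at 6
100 + 6 = 106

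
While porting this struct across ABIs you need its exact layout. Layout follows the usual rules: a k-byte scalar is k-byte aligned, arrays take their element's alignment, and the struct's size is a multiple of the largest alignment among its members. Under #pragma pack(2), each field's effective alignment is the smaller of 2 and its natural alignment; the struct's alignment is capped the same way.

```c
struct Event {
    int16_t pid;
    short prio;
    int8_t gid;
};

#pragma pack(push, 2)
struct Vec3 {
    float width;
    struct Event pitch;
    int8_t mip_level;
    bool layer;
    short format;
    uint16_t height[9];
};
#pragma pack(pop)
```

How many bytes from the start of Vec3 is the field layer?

11

Event: 0..2  pid  (2B, 2-aligned); 2..4  prio  (2B, 2-aligned); 4..5  gid  (1B, 1-aligned); 5..6  -- tail padding (1B); sizeof = 6, alignof = 2
0..4  width  (4B, 2-aligned)
4..10  pitch  (6B, 2-aligned)
10..11  mip_level  (1B, 1-aligned)
11..12  layer  (1B, 1-aligned)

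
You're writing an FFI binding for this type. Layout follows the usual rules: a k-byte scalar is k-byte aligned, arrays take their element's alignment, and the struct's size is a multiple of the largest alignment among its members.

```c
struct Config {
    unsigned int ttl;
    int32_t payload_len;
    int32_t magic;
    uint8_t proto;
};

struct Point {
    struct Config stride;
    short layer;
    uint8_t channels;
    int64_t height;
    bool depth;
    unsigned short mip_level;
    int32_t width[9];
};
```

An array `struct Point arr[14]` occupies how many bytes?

Config: 0..4  ttl  (4B, 4-aligned); 4..8  payload_len  (4B, 4-aligned); 8..12  magic  (4B, 4-aligned); 12..13  proto  (1B, 1-aligned); 13..16  -- tail padding (3B); sizeof = 16, alignof = 4
0..16  stride  (16B, 4-aligned)
16..18  layer  (2B, 2-aligned)
18..19  channels  (1B, 1-aligned)
19..24  -- padding (5B)
24..32  height  (8B, 8-aligned)
32..33  depth  (1B, 1-aligned)
33..34  -- padding (1B)
34..36  mip_level  (2B, 2-aligned)
36..72  width  (36B, 4-aligned)
sizeof = 72, alignof = 8
array of 14: 14 × 72 = 1008

1008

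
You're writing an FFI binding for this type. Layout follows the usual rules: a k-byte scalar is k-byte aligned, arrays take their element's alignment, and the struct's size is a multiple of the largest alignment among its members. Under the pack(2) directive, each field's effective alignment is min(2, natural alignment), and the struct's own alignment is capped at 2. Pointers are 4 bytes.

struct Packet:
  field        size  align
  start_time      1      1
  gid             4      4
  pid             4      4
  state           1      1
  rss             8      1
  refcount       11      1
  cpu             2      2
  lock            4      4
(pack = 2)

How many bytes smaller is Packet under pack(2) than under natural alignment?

4

natural layout:
  @0: start_time [1B, align 1] → 1
  +3 pad (align 4)
  @4: gid [4B, align 4] → 8
  @8: pid [4B, align 4] → 12
  @12: state [1B, align 1] → 13
  @13: rss [8B, align 1] → 21
  @21: refcount [11B, align 1] → 32
  @32: cpu [2B, align 2] → 34
  +2 pad (align 4)
  @36: lock [4B, align 4] → 40
  size 40, align 4
packed(2) layout:
  @0: start_time [1B, align 1] → 1
  +1 pad (align 2)
  @2: gid [4B, align 2] → 6
  @6: pid [4B, align 2] → 10
  @10: state [1B, align 1] → 11
  @11: rss [8B, align 1] → 19
  @19: refcount [11B, align 1] → 30
  @30: cpu [2B, align 2] → 32
  @32: lock [4B, align 2] → 36
  size 36, align 2
40 − 36 = 4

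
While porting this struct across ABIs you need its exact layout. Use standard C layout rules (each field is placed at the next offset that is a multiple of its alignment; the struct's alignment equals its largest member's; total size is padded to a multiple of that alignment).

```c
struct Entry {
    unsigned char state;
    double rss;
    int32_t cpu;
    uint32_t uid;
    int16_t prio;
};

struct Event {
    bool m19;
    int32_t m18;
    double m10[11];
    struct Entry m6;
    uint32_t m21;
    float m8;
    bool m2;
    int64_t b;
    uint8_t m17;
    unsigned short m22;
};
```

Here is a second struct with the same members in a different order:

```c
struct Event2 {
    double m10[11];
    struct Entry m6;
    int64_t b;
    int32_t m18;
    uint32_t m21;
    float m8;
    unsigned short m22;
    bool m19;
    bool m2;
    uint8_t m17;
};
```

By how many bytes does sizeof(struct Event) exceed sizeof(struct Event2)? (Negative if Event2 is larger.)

8

Entry: state at 0 (size 1, align 1) → ends 1; pad 7 to align 8 for rss; rss at 8 (size 8, align 8) → ends 16; cpu at 16 (size 4, align 4) → ends 20; uid at 20 (size 4, align 4) → ends 24; prio at 24 (size 2, align 2) → ends 26; tail pad 6 to reach multiple of 8; total 32 bytes, alignment 8
m19 at 0 (size 1, align 1) → ends 1
pad 3 to align 4 for m18
m18 at 4 (size 4, align 4) → ends 8
m10 at 8 (size 88, align 8) → ends 96
m6 at 96 (size 32, align 8) → ends 128
m21 at 128 (size 4, align 4) → ends 132
m8 at 132 (size 4, align 4) → ends 136
m2 at 136 (size 1, align 1) → ends 137
pad 7 to align 8 for b
b at 144 (size 8, align 8) → ends 152
m17 at 152 (size 1, align 1) → ends 153
pad 1 to align 2 for m22
m22 at 154 (size 2, align 2) → ends 156
tail pad 4 to reach multiple of 8
total 160 bytes, alignment 8
— Event2 —
m10 at 0 (size 88, align 8) → ends 88
m6 at 88 (size 32, align 8) → ends 120
b at 120 (size 8, align 8) → ends 128
m18 at 128 (size 4, align 4) → ends 132
m21 at 132 (size 4, align 4) → ends 136
m8 at 136 (size 4, align 4) → ends 140
m22 at 140 (size 2, align 2) → ends 142
m19 at 142 (size 1, align 1) → ends 143
m2 at 143 (size 1, align 1) → ends 144
m17 at 144 (size 1, align 1) → ends 145
tail pad 7 to reach multiple of 8
total 152 bytes, alignment 8
160 − 152 = 8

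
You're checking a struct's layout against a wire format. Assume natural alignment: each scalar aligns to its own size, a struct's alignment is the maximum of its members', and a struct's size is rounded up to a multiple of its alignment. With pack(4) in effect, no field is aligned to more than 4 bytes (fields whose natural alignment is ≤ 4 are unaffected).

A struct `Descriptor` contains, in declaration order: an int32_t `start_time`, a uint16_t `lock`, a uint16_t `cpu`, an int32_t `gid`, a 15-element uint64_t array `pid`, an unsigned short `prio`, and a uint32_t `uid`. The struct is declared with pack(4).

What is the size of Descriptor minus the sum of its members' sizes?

2

0..4  start_time  (4B, 4-aligned)
4..6  lock  (2B, 2-aligned)
6..8  cpu  (2B, 2-aligned)
8..12  gid  (4B, 4-aligned)
12..132  pid  (120B, 4-aligned)
132..134  prio  (2B, 2-aligned)
134..136  -- padding (2B)
136..140  uid  (4B, 4-aligned)
sizeof = 140, alignof = 4
data bytes 138, size 140 → padding 2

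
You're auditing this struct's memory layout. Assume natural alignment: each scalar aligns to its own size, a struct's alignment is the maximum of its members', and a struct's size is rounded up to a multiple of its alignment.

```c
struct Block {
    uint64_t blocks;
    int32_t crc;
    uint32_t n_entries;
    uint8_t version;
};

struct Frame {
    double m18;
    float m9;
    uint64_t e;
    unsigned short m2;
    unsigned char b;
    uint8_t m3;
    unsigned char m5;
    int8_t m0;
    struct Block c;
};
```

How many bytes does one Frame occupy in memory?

56 bytes

Block: blocks at 0 (size 8, align 8) → ends 8; crc at 8 (size 4, align 4) → ends 12; n_entries at 12 (size 4, align 4) → ends 16; version at 16 (size 1, align 1) → ends 17; tail pad 7 to reach multiple of 8; total 24 bytes, alignment 8
m18 at 0 (size 8, align 8) → ends 8
m9 at 8 (size 4, align 4) → ends 12
pad 4 to align 8 for e
e at 16 (size 8, align 8) → ends 24
m2 at 24 (size 2, align 2) → ends 26
b at 26 (size 1, align 1) → ends 27
m3 at 27 (size 1, align 1) → ends 28
m5 at 28 (size 1, align 1) → ends 29
m0 at 29 (size 1, align 1) → ends 30
pad 2 to align 8 for c
c at 32 (size 24, align 8) → ends 56
total 56 bytes, alignment 8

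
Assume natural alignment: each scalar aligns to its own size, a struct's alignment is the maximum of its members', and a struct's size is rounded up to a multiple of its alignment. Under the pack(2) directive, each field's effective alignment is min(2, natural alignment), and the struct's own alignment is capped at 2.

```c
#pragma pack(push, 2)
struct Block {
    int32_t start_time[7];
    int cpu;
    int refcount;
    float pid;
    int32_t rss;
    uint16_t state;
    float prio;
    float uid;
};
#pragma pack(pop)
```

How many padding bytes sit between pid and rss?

0

@0: start_time [28B, align 2] → 28
@28: cpu [4B, align 2] → 32
@32: refcount [4B, align 2] → 36
@36: pid [4B, align 2] → 40
@40: rss [4B, align 2] → 44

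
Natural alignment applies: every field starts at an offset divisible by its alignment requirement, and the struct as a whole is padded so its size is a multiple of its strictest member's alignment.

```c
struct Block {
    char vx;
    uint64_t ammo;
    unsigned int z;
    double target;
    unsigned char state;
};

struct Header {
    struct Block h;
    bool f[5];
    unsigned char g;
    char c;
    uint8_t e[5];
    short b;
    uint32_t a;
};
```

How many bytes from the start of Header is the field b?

Block: vx at 0 (size 1, align 1) → ends 1; pad 7 to align 8 for ammo; ammo at 8 (size 8, align 8) → ends 16; z at 16 (size 4, align 4) → ends 20; pad 4 to align 8 for target; target at 24 (size 8, align 8) → ends 32; state at 32 (size 1, align 1) → ends 33; tail pad 7 to reach multiple of 8; total 40 bytes, alignment 8
h at 0 (size 40, align 8) → ends 40
f at 40 (size 5, align 1) → ends 45
g at 45 (size 1, align 1) → ends 46
c at 46 (size 1, align 1) → ends 47
e at 47 (size 5, align 1) → ends 52
b at 52 (size 2, align 2) → ends 54

52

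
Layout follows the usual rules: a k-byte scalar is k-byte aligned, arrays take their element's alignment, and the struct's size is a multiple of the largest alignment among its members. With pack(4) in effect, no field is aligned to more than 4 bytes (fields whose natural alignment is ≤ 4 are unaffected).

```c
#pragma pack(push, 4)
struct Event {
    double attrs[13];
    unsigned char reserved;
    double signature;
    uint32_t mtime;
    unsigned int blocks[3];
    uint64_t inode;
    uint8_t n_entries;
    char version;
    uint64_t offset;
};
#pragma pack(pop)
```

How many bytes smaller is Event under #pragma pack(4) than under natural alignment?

8

natural layout:
  0..104  attrs  (104B, 8-aligned)
  104..105  reserved  (1B, 1-aligned)
  105..112  -- padding (7B)
  112..120  signature  (8B, 8-aligned)
  120..124  mtime  (4B, 4-aligned)
  124..136  blocks  (12B, 4-aligned)
  136..144  inode  (8B, 8-aligned)
  144..145  n_entries  (1B, 1-aligned)
  145..146  version  (1B, 1-aligned)
  146..152  -- padding (6B)
  152..160  offset  (8B, 8-aligned)
  sizeof = 160, alignof = 8
packed(4) layout:
  0..104  attrs  (104B, 4-aligned)
  104..105  reserved  (1B, 1-aligned)
  105..108  -- padding (3B)
  108..116  signature  (8B, 4-aligned)
  116..120  mtime  (4B, 4-aligned)
  120..132  blocks  (12B, 4-aligned)
  132..140  inode  (8B, 4-aligned)
  140..141  n_entries  (1B, 1-aligned)
  141..142  version  (1B, 1-aligned)
  142..144  -- padding (2B)
  144..152  offset  (8B, 4-aligned)
  sizeof = 152, alignof = 4
160 − 152 = 8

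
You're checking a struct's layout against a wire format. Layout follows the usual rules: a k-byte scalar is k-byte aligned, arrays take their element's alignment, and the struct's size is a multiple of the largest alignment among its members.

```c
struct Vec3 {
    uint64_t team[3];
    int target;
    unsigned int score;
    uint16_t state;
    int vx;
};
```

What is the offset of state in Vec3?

32

0..24  team  (24B, 8-aligned)
24..28  target  (4B, 4-aligned)
28..32  score  (4B, 4-aligned)
32..34  state  (2B, 2-aligned)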